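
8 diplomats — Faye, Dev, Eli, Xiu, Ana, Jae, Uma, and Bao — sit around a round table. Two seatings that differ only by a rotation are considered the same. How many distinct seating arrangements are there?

Around a circle, 8 distinct people have 8!/8 = (7)! = 5040 rotationally distinct seatings.

5040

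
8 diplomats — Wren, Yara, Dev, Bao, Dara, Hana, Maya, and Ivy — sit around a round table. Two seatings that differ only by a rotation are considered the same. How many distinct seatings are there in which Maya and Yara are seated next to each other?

Glue Maya and Yara into a block (2 internal orders). Seating 7 units around a circle gives (6)! arrangements.
So 2 × (6)! = 2 × 720 = 1440.

1440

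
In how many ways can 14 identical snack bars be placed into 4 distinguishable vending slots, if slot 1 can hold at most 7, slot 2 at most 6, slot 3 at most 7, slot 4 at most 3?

Ignoring the caps, the number of non-negative solutions to x_1+…+x_4 = 14 is C(17,3) = 680.
Subtract solutions that violate a single cap (substitute x_i' = x_i − (cap_i+1)): x_1 ≥ 8 gives C(9,3) = 84; x_2 ≥ 7 gives C(10,3) = 120; x_3 ≥ 8 gives C(9,3) = 84; x_4 ≥ 4 gives C(13,3) = 286. Together 574.
Add back pairs where two caps are both exceeded: 0 + 0 + 10 + 0 + 20 + 10 = 40.
By inclusion–exclusion the count is 680 − 574 + 40 = 146.

146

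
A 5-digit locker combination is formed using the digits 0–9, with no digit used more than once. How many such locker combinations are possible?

With no repetition, fill the 5 digits in order: 10 choices, then 9, down to 6.
10 × 9 × 8 × 7 × 6 = 30240.

30240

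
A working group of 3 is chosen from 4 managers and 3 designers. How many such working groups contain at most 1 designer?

22

Split by how many designers are chosen (0 through 1).
Sum: C(3,0)·C(4,3) + C(3,1)·C(4,2) = 4 + 18 = 22.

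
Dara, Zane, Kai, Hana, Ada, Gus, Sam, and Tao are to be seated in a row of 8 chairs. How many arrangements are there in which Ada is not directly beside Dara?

There are 8! = 40320 arrangements in all. If Ada and Dara are adjacent, merging them into one block gives 2·(7)! = 10080 arrangements.
So 40320 − 10080 = 30240 arrangements keep them apart.

30240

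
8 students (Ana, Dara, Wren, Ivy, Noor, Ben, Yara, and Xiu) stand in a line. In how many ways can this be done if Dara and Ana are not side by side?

30240

Of the 8! = 40320 arrangements, those with Dara and Ana adjacent number 2 × 7! = 10080 (treat the pair as a block with 2 internal orders).
So 40320 − 10080 = 30240 arrangements keep them apart.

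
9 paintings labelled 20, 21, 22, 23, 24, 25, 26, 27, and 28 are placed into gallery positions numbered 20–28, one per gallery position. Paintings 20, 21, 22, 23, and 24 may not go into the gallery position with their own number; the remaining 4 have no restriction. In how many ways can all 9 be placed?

205056

Let Aᵢ (for 20 ≤ i ≤ 24) be the placements that put painting i in its forbidden gallery position. Any j of these fix j positions, leaving (9−j)! ways to fill the rest, and there are C(5,j) ways to pick which j.
By inclusion–exclusion, the number of valid placements is Σ_{j=0}^{5} (−1)^j C(5,j)·(9−j)!.
Computing: 362880 − 201600 + 50400 − 7200 + 600 − 24 = 205056.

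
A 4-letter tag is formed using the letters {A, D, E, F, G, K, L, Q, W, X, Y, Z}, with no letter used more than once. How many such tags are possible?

This is a permutation of 4 out of 12: P(12,4) = 12!/8!.
12 × 11 × 10 × 9 = 11880.

11880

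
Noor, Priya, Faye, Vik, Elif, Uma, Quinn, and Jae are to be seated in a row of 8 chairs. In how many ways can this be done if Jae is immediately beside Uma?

10080

Treat {Jae, Uma} as a single unit. There are 7 units to order, and the pair itself can be ordered 2 ways.
So the count is 2·(7)! = 10080.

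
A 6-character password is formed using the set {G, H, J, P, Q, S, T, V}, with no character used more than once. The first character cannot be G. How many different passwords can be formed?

17640

The first character has 8−1 = 7 choices (anything except G).
The remaining 5 characters are filled from the other 7 symbols without repetition: 7 × 6 × 5 × 4 × 3 = 2520.
Total: 7 × 2520 = 17640.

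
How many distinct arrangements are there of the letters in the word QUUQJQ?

60

Letter multiplicities in QUUQJQ: J×1, Q×3, U×2.
So there are 6! / (3!·2!) = 60 distinguishable arrangements.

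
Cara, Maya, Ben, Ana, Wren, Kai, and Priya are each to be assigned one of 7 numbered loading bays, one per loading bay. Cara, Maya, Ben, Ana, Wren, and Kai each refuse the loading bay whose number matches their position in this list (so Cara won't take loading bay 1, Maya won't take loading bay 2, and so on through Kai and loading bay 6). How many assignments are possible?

Let Aᵢ (for 1 ≤ i ≤ 6) be the placements that put person i in their forbidden loading bay. Any j of these fix j positions, leaving (7−j)! ways to fill the rest, and there are C(6,j) ways to pick which j.
By inclusion–exclusion, the number of valid placements is Σ_{j=0}^{6} (−1)^j C(6,j)·(7−j)!.
Computing: 5040 − 4320 + 1800 − 480 + 90 − 12 + 1 = 2119.

2119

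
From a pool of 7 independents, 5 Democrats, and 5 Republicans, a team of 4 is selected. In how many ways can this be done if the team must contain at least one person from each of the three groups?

1225

With no constraint there are C(17,4) = 2380 possible selections.
Subtract selections that omit an entire group: no independents → C(10,4) = 210; no Democrats → C(12,4) = 495; no Republicans → C(12,4) = 495.
Add back selections omitting two groups (i.e. drawn from a single group): C(7,4) + C(5,4) + C(5,4) = 45.
By inclusion–exclusion: 2380 − 1200 + 45 = 1225.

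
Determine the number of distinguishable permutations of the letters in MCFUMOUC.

5040

MCFUMOUC has 8 letters with C appearing twice, M appearing twice, and U appearing twice.
The number of distinct arrangements is 8!/(2!·2!·2!) = 40320/8 = 5040.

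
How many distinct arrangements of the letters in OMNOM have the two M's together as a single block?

Treat the 2 copies of M as a single block. The multiset to arrange is then {MM, N, O, O}, 4 items in all.
That gives (4)!/(2!) = 12 arrangements.

12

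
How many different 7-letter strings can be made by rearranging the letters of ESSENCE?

ESSENCE has 7 letters with E appearing 3 times and S appearing twice.
The number of distinct arrangements is 7!/(3!·2!) = 5040/12 = 420.

420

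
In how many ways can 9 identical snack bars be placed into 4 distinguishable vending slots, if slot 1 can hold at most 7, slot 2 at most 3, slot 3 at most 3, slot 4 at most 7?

Without the upper bounds there are C(12,3) = 220 ways to split 9 among 4 vending slots.
Subtract solutions that violate a single cap (substitute x_i' = x_i − (cap_i+1)): x_1 ≥ 8 gives C(4,3) = 4; x_2 ≥ 4 gives C(8,3) = 56; x_3 ≥ 4 gives C(8,3) = 56; x_4 ≥ 8 gives C(4,3) = 4. Together 120.
Add back pairs where two caps are both exceeded: 0 + 0 + 0 + 4 + 0 + 0 = 4.
By inclusion–exclusion the count is 220 − 120 + 4 = 104.

104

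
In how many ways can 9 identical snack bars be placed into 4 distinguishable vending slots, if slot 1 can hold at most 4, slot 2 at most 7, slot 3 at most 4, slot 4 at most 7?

142

Ignoring the caps, the number of non-negative solutions to x_1+…+x_4 = 9 is C(12,3) = 220.
Subtract solutions that violate a single cap (substitute x_i' = x_i − (cap_i+1)): x_1 ≥ 5 gives C(7,3) = 35; x_2 ≥ 8 gives C(4,3) = 4; x_3 ≥ 5 gives C(7,3) = 35; x_4 ≥ 8 gives C(4,3) = 4. Together 78.
No two caps can be exceeded simultaneously, so the pair terms are all 0.
By inclusion–exclusion the count is 220 − 78 + 0 = 142.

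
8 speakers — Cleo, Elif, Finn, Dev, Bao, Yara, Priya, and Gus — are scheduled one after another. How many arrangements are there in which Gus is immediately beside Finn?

Treat {Gus, Finn} as a single unit. There are 7 units to order, and the pair itself can be ordered 2 ways.
That gives 2 × 7! = 2 × 5040 = 10080.

10080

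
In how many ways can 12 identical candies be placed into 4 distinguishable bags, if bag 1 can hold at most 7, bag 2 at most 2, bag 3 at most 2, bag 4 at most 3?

Without the upper bounds there are C(15,3) = 455 ways to split 12 among 4 bags.
Subtract solutions that violate a single cap (substitute x_i' = x_i − (cap_i+1)): x_1 ≥ 8 gives C(7,3) = 35; x_2 ≥ 3 gives C(12,3) = 220; x_3 ≥ 3 gives C(12,3) = 220; x_4 ≥ 4 gives C(11,3) = 165. Together 640.
Add back pairs where two caps are both exceeded: 4 + 4 + 1 + 84 + 56 + 56 = 205.
Subtract triples: 0 + 0 + 0 + 10 = 10.
By inclusion–exclusion the count is 455 − 640 + 205 − 10 = 10.

10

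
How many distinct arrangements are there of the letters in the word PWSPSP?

60

PWSPSP has 6 letters with P appearing 3 times and S appearing twice.
The number of distinct arrangements is 6!/(3!·2!) = 720/12 = 60.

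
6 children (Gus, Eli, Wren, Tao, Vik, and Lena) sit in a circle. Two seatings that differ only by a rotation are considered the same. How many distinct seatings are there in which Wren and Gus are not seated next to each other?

Without the restriction there are (5)! = 120 seatings.
Seatings with Wren beside Gus: treat them as a block with 2 internal orders, giving 2 × (4)! = 48.
Subtracting, 120 − 48 = 72.

72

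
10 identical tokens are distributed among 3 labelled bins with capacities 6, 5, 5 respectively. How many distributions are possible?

By stars and bars, unrestricted non-negative solutions to x_1+…+x_3 = 10 number C(10+2,2) = 66.
Subtract solutions that violate a single cap (substitute x_i' = x_i − (cap_i+1)): x_1 ≥ 7 gives C(5,2) = 10; x_2 ≥ 6 gives C(6,2) = 15; x_3 ≥ 6 gives C(6,2) = 15. Together 40.
No two caps can be exceeded simultaneously, so the pair terms are all 0.
By inclusion–exclusion the count is 66 − 40 + 0 = 26.

26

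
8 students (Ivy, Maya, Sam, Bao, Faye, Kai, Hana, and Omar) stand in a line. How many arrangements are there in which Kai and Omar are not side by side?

30240

There are 8! = 40320 arrangements in all. If Kai and Omar are adjacent, merging them into one block gives 2·(7)! = 10080 arrangements.
So 40320 − 10080 = 30240 arrangements keep them apart.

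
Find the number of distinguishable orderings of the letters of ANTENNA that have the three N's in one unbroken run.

60

Treat the 3 copies of N as a single block. The multiset to arrange is then {NNN, A, A, E, T}, 5 items in all.
That gives (5)!/(2!) = 60 arrangements.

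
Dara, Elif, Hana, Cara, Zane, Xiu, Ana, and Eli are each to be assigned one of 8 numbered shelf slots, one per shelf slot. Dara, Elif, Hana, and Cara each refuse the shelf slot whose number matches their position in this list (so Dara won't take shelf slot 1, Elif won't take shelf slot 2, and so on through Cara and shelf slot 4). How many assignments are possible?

Let Aᵢ (for 1 ≤ i ≤ 4) be the placements that put person i in their forbidden shelf slot. Any j of these fix j positions, leaving (8−j)! ways to fill the rest, and there are C(4,j) ways to pick which j.
By inclusion–exclusion, the number of valid placements is Σ_{j=0}^{4} (−1)^j C(4,j)·(8−j)!.
Computing: 40320 − 20160 + 4320 − 480 + 24 = 24024.

24024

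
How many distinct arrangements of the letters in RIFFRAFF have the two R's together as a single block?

210

Treat the 2 copies of R as a single block. The multiset to arrange is then {RR, A, F, F, F, F, I}, 7 items in all.
That gives (7)!/(4!) = 210 arrangements.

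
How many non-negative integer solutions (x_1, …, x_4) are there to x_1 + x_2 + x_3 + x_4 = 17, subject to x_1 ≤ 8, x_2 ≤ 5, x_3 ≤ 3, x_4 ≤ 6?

Without the upper bounds there are C(20,3) = 1140 ways to split 17 among 4 variables.
Subtract solutions that violate a single cap (substitute x_i' = x_i − (cap_i+1)): x_1 ≥ 9 gives C(11,3) = 165; x_2 ≥ 6 gives C(14,3) = 364; x_3 ≥ 4 gives C(16,3) = 560; x_4 ≥ 7 gives C(13,3) = 286. Together 1375.
Add back pairs where two caps are both exceeded: 10 + 35 + 4 + 120 + 35 + 84 = 288.
Subtract triples: 0 + 0 + 0 + 1 = 1.
By inclusion–exclusion the count is 1140 − 1375 + 288 − 1 = 52.

52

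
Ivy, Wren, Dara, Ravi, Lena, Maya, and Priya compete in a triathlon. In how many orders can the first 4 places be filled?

840

There are 7 choices for 1st place, 6 for 2nd, and so on down to 4 for position 4.
That gives 7 × 6 × 5 × 4 = 840.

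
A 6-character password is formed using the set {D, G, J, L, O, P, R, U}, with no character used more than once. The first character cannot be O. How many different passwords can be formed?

The first character has 8−1 = 7 choices (anything except O).
The remaining 5 characters are filled from the other 7 symbols without repetition: 7 × 6 × 5 × 4 × 3 = 2520.
Total: 7 × 2520 = 17640.

17640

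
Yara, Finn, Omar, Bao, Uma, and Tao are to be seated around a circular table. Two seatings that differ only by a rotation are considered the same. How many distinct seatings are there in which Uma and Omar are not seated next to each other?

All circular seatings of 6 people number (5)! = 120.
Those with Uma next to Omar: fuse the pair into one unit and seat 5 units around a circle — 2·(4)! = 48.
Subtracting, 120 − 48 = 72.

72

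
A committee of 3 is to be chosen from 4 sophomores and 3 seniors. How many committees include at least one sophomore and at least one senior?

With no constraint there are C(7,3) = 35 possible selections.
Selections missing a whole group: no sophomores → C(3,3) = 1; no seniors → C(4,3) = 4.
Both groups omitted at once is impossible, so 35 − 5 = 30.

30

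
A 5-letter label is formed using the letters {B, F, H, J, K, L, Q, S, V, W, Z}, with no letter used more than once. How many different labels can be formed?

55440

Choose and order 5 of the 11 symbols: the first letter has 11 options, the next 10, and so on down to 7.
That product is 11 × 10 × 9 × 8 × 7 = 55440.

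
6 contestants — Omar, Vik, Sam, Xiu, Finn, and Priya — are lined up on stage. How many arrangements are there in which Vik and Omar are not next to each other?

480

There are 6! = 720 arrangements in all. If Vik and Omar are adjacent, merging them into one block gives 2·(5)! = 240 arrangements.
So 720 − 240 = 480 arrangements keep them apart.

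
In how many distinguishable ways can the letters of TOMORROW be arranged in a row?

Letter multiplicities in TOMORROW: M×1, O×3, R×2, T×1, W×1.
Dividing 8! = 40320 by 3!·2! = 12 for the repeated letters gives 3360.

3360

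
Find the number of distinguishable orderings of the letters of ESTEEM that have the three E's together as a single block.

Treat the 3 copies of E as a single block. The multiset to arrange is then {EEE, M, S, T}, 4 items in all.
All 4 items are distinct, so there are (4)! = 24 arrangements.

24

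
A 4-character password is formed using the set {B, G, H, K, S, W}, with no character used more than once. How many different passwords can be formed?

360

This is a permutation of 4 out of 6: P(6,4) = 6!/2!.
6 × 5 × 4 × 3 = 360.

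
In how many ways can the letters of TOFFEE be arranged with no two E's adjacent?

120

Total arrangements of TOFFEE: 6!/(2!·2!) = 180.
Arrangements with the E's together: treat EE as one letter, giving (5)!/(2!) = 60.
Subtracting, 180 − 60 = 120 arrangements keep the E's apart.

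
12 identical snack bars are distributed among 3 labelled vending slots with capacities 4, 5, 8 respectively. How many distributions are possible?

20

By stars and bars, unrestricted non-negative solutions to x_1+…+x_3 = 12 number C(12+2,2) = 91.
Subtract solutions that violate a single cap (substitute x_i' = x_i − (cap_i+1)): x_1 ≥ 5 gives C(9,2) = 36; x_2 ≥ 6 gives C(8,2) = 28; x_3 ≥ 9 gives C(5,2) = 10. Together 74.
Add back pairs where two caps are both exceeded: 3 + 0 + 0 = 3.
By inclusion–exclusion the count is 91 − 74 + 3 = 20.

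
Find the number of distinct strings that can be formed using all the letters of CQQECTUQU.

15120

Letter multiplicities in CQQECTUQU: C×2, E×1, Q×3, T×1, U×2.
Dividing 9! = 362880 by 3!·2!·2! = 24 for the repeated letters gives 15120.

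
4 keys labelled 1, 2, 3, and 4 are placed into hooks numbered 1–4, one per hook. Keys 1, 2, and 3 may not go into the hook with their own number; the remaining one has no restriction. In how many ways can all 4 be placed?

11

Let Aᵢ (for i ∈ {1, 2, 3}) be the placements that put key i in its forbidden hook. Any j of these fix j positions, leaving (4−j)! ways to fill the rest, and there are C(3,j) ways to pick which j.
By inclusion–exclusion, the number of valid placements is Σ_{j=0}^{3} (−1)^j C(3,j)·(4−j)!.
Computing: 24 − 18 + 6 − 1 = 11.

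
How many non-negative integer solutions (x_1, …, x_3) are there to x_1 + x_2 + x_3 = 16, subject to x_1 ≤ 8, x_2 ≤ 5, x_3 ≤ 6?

10

By stars and bars, unrestricted non-negative solutions to x_1+…+x_3 = 16 number C(16+2,2) = 153.
Subtract solutions that violate a single cap (substitute x_i' = x_i − (cap_i+1)): x_1 ≥ 9 gives C(9,2) = 36; x_2 ≥ 6 gives C(12,2) = 66; x_3 ≥ 7 gives C(11,2) = 55. Together 157.
Add back pairs where two caps are both exceeded: 3 + 1 + 10 = 14.
By inclusion–exclusion the count is 153 − 157 + 14 = 10.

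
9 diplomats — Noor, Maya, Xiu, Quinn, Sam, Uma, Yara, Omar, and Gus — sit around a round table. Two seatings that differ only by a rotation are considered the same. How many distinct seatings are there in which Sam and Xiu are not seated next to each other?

30240

Without the restriction there are (8)! = 40320 seatings.
Seatings with Sam beside Xiu: treat them as a block with 2 internal orders, giving 2 × (7)! = 10080.
Subtracting, 40320 − 10080 = 30240.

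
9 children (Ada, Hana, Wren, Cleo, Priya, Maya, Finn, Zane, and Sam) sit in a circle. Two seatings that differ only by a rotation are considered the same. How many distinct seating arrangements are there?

40320

Fix one person's seat to break rotational symmetry; the remaining 8 people can be arranged in (8)! = 40320 ways.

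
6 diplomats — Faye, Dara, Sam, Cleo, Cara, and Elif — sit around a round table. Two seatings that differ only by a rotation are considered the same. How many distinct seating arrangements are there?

Seat Faye anywhere (absorbing the rotational symmetry), then permute the other 5: (5)! = 120.

120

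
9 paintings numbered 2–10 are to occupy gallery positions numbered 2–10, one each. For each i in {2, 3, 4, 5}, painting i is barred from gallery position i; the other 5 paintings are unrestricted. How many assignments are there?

Let Aᵢ (for 2 ≤ i ≤ 5) be the placements that put painting i in its forbidden gallery position. Any j of these fix j positions, leaving (9−j)! ways to fill the rest, and there are C(4,j) ways to pick which j.
By inclusion–exclusion, the number of valid placements is Σ_{j=0}^{4} (−1)^j C(4,j)·(9−j)!.
Computing: 362880 − 161280 + 30240 − 2880 + 120 = 229080.

229080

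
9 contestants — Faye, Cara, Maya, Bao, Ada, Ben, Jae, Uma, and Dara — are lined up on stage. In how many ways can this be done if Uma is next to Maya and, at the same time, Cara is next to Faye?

Treat {Uma,Maya} as one block (2 orders) and {Cara,Faye} as another (2 orders).
That leaves 7 units to arrange: 2 × 2 × 7! = 4 × 5040 = 20160.

20160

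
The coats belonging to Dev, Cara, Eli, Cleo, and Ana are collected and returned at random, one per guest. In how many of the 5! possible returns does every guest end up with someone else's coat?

This is the derangement count D_5: permutations of 5 items with no fixed point.
By inclusion–exclusion this is Σ_{j=0}^{5} (−1)^j C(5,j)·(5−j)!.
Computing: 120 − 120 + 60 − 20 + 5 − 1 = 44.

44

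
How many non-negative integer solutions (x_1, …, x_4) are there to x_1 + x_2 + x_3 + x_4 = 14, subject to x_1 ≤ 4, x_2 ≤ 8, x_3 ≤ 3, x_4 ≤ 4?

Without the upper bounds there are C(17,3) = 680 ways to split 14 among 4 variables.
Subtract solutions that violate a single cap (substitute x_i' = x_i − (cap_i+1)): x_1 ≥ 5 gives C(12,3) = 220; x_2 ≥ 9 gives C(8,3) = 56; x_3 ≥ 4 gives C(13,3) = 286; x_4 ≥ 5 gives C(12,3) = 220. Together 782.
Add back pairs where two caps are both exceeded: 1 + 56 + 35 + 4 + 1 + 56 = 153.
Subtract triples: 0 + 0 + 1 + 0 = 1.
By inclusion–exclusion the count is 680 − 782 + 153 − 1 = 50.

50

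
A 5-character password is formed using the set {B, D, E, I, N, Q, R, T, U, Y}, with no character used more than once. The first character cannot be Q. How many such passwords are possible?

The first character has 10−1 = 9 choices (anything except Q).
The remaining 4 characters are filled from the other 9 symbols without repetition: 9 × 8 × 7 × 6 = 3024.
Total: 9 × 3024 = 27216.

27216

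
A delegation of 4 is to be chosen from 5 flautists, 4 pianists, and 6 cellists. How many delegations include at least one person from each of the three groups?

With no constraint there are C(15,4) = 1365 possible selections.
Subtract selections that omit an entire group: no flautists → C(10,4) = 210; no pianists → C(11,4) = 330; no cellists → C(9,4) = 126.
Add back selections omitting two groups (i.e. drawn from a single group): C(5,4) + C(4,4) + C(6,4) = 21.
By inclusion–exclusion: 1365 − 666 + 21 = 720.

720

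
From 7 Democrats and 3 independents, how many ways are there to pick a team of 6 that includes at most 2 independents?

175

Split by how many independents are chosen (0 through 2).
Sum: C(3,0)·C(7,6) + C(3,1)·C(7,5) + C(3,2)·C(7,4) = 7 + 63 + 105 = 175.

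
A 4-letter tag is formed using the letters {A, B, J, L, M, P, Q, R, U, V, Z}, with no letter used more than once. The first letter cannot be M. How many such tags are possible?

The first letter has 11−1 = 10 choices (anything except M).
The remaining 3 letters are filled from the other 10 symbols without repetition: 10 × 9 × 8 = 720.
Total: 10 × 720 = 7200.

7200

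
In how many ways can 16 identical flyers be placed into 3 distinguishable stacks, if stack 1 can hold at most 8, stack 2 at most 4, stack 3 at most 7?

By stars and bars, unrestricted non-negative solutions to x_1+…+x_3 = 16 number C(16+2,2) = 153.
Subtract solutions that violate a single cap (substitute x_i' = x_i − (cap_i+1)): x_1 ≥ 9 gives C(9,2) = 36; x_2 ≥ 5 gives C(13,2) = 78; x_3 ≥ 8 gives C(10,2) = 45. Together 159.
Add back pairs where two caps are both exceeded: 6 + 0 + 10 = 16.
By inclusion–exclusion the count is 153 − 159 + 16 = 10.

10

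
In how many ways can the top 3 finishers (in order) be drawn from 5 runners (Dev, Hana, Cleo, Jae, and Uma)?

60

There are 5 choices for 1st place, 4 for 2nd, and 3 for 3rd.
That gives 5 × 4 × 3 = 60.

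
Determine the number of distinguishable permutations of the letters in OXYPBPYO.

Letter multiplicities in OXYPBPYO: B×1, O×2, P×2, X×1, Y×2.
Dividing 8! = 40320 by 2!·2!·2! = 8 for the repeated letters gives 5040.

5040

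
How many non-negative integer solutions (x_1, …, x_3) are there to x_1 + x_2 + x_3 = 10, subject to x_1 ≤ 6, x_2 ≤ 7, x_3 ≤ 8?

Ignoring the caps, the number of non-negative solutions to x_1+…+x_3 = 10 is C(12,2) = 66.
Subtract solutions that violate a single cap (substitute x_i' = x_i − (cap_i+1)): x_1 ≥ 7 gives C(5,2) = 10; x_2 ≥ 8 gives C(4,2) = 6; x_3 ≥ 9 gives C(3,2) = 3. Together 19.
No two caps can be exceeded simultaneously, so the pair terms are all 0.
By inclusion–exclusion the count is 66 − 19 + 0 = 47.

47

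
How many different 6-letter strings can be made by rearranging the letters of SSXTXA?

180

SSXTXA has 6 letters with S appearing twice and X appearing twice.
So there are 6! / (2!·2!) = 180 distinguishable arrangements.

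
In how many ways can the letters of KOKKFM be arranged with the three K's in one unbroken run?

Treat the 3 copies of K as a single block. The multiset to arrange is then {KKK, F, M, O}, 4 items in all.
All 4 items are distinct, so there are (4)! = 24 arrangements.

24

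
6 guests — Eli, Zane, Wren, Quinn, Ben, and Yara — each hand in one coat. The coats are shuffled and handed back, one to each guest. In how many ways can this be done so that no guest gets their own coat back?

Count assignments avoiding every fixed point. For any j of the 6 guests fixed to their own coat, the other 6−j can be arranged in (6−j)! ways.
By inclusion–exclusion this is Σ_{j=0}^{6} (−1)^j C(6,j)·(6−j)!.
Computing: 720 − 720 + 360 − 120 + 30 − 6 + 1 = 265.

265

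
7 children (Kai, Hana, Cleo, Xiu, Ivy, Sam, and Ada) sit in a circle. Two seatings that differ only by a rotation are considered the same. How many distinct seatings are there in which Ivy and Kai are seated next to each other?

Treat {Ivy, Kai} as one unit (2 internal orders) and seat the resulting 6 units around the table: (5)! circular arrangements.
So 2 × (5)! = 2 × 120 = 240.

240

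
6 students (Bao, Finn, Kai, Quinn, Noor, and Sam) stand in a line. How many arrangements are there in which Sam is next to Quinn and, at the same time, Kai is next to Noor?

96

Treat {Sam,Quinn} as one block (2 orders) and {Kai,Noor} as another (2 orders).
That leaves 4 units to arrange: 2 × 2 × 4! = 4 × 24 = 96.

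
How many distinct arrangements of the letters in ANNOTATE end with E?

630

Fix E in the last position and arrange the remaining 7 letters.
Those 7 letters have A appearing twice, N appearing twice, and T appearing twice, giving (7)!/(2!·2!·2!) = 630.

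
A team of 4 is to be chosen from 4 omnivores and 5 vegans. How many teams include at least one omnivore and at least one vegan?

120

Unrestricted: C(9,4) = 126 ways to pick any 4 of the 9.
Subtract selections that omit an entire group: no omnivores → C(5,4) = 5; no vegans → C(4,4) = 1.
Both groups omitted at once is impossible, so 126 − 6 = 120.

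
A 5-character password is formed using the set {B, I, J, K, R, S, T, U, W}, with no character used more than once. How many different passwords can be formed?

With no repetition, fill the 5 characters in order: 9 choices, then 8, down to 5.
9 × 8 × 7 × 6 × 5 = 15120.

15120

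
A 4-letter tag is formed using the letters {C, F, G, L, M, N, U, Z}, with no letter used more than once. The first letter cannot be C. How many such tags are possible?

1470

The first letter has 8−1 = 7 choices (anything except C).
The remaining 3 letters are filled from the other 7 symbols without repetition: 7 × 6 × 5 = 210.
Total: 7 × 210 = 1470.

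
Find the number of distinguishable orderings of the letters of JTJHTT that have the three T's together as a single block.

Treat the 3 copies of T as a single block. The multiset to arrange is then {TTT, H, J, J}, 4 items in all.
That gives (4)!/(2!) = 12 arrangements.

12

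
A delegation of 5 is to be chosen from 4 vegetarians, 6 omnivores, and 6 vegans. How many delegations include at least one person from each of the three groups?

3084

With no constraint there are C(16,5) = 4368 possible selections.
Selections missing a whole group: no vegetarians → C(12,5) = 792; no omnivores → C(10,5) = 252; no vegans → C(10,5) = 252.
Add back selections omitting two groups (i.e. drawn from a single group): C(4,5) + C(6,5) + C(6,5) = 12.
By inclusion–exclusion: 4368 − 1296 + 12 = 3084.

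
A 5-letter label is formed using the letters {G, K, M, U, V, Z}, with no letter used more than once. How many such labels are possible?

This is a permutation of 5 out of 6: P(6,5) = 6!/1!.
6 × 5 × 4 × 3 × 2 = 720.

720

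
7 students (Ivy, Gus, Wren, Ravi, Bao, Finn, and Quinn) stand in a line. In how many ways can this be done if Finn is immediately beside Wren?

Treat {Finn, Wren} as a single unit. There are 6 units to order, and the pair itself can be ordered 2 ways.
That gives 2 × 6! = 2 × 720 = 1440.

1440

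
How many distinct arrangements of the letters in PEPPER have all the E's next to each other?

Treat the 2 copies of E as a single block. The multiset to arrange is then {EE, P, P, P, R}, 5 items in all.
That gives (5)!/(3!) = 20 arrangements.

20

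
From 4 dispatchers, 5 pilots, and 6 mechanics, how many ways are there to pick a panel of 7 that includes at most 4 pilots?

Split by how many pilots are chosen (0 through 4).
Sum: C(5,0)·C(10,7) + C(5,1)·C(10,6) + C(5,2)·C(10,5) + C(5,3)·C(10,4) + C(5,4)·C(10,3) = 120 + 1050 + 2520 + 2100 + 600 = 6390.

6390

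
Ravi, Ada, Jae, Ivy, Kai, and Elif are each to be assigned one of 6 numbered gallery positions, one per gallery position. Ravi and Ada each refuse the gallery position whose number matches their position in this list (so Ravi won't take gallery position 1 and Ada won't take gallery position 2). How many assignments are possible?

504

Let Aᵢ (for i ∈ {1, 2}) be the placements that put person i in their forbidden gallery position. Any j of these fix j positions, leaving (6−j)! ways to fill the rest, and there are C(2,j) ways to pick which j.
By inclusion–exclusion, the number of valid placements is Σ_{j=0}^{2} (−1)^j C(2,j)·(6−j)!.
Computing: 720 − 240 + 24 = 504.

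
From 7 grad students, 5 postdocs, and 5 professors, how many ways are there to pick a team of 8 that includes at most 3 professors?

Split by how many professors are chosen (0 through 3).
Sum: C(5,0)·C(12,8) + C(5,1)·C(12,7) + C(5,2)·C(12,6) + C(5,3)·C(12,5) = 495 + 3960 + 9240 + 7920 = 21615.

21615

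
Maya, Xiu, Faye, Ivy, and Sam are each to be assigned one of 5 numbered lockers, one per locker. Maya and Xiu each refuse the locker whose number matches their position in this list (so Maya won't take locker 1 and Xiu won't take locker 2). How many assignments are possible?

Let Aᵢ (for i ∈ {1, 2}) be the placements that put person i in their forbidden locker. Any j of these fix j positions, leaving (5−j)! ways to fill the rest, and there are C(2,j) ways to pick which j.
By inclusion–exclusion, the number of valid placements is Σ_{j=0}^{2} (−1)^j C(2,j)·(5−j)!.
Computing: 120 − 48 + 6 = 78.

78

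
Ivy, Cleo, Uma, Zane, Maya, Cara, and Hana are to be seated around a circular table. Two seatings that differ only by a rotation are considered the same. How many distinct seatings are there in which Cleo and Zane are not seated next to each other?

All circular seatings of 7 people number (6)! = 720.
Seatings with Cleo beside Zane: treat them as a block with 2 internal orders, giving 2 × (5)! = 240.
Subtracting, 720 − 240 = 480.

480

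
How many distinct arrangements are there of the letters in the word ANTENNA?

The 7 letters of ANTENNA have repeats: A appearing twice and N appearing 3 times.
Dividing 7! = 5040 by 3!·2! = 12 for the repeated letters gives 420.

420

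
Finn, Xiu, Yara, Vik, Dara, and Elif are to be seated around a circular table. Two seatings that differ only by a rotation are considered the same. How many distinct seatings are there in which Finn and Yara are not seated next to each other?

Without the restriction there are (5)! = 120 seatings.
Seatings with Finn beside Yara: treat them as a block with 2 internal orders, giving 2 × (4)! = 48.
Subtracting, 120 − 48 = 72.

72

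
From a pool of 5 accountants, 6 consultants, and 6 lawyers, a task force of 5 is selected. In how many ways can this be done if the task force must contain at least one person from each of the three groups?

4485

Total 5-person selections from all 17: C(17,5) = 6188.
Selections missing a whole group: no accountants → C(12,5) = 792; no consultants → C(11,5) = 462; no lawyers → C(11,5) = 462.
Add back selections omitting two groups (i.e. drawn from a single group): C(5,5) + C(6,5) + C(6,5) = 13.
By inclusion–exclusion: 6188 − 1716 + 13 = 4485.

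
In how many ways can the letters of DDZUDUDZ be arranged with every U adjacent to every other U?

105

Treat the 2 copies of U as a single block. The multiset to arrange is then {UU, D, D, D, D, Z, Z}, 7 items in all.
That gives (7)!/(4!·2!) = 105 arrangements.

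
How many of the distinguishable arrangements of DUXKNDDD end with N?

210

With the last slot taken by N, it remains to arrange the other 7 letters (DUXKDDD).
Those 7 letters have D appearing 4 times, giving (7)!/(4!) = 210.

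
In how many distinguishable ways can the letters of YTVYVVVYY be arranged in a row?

YTVYVVVYY has 9 letters with V appearing 4 times and Y appearing 4 times.
The number of distinct arrangements is 9!/(4!·4!) = 362880/576 = 630.

630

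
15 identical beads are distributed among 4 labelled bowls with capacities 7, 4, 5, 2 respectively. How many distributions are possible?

By stars and bars, unrestricted non-negative solutions to x_1+…+x_4 = 15 number C(15+3,3) = 816.
Subtract solutions that violate a single cap (substitute x_i' = x_i − (cap_i+1)): x_1 ≥ 8 gives C(10,3) = 120; x_2 ≥ 5 gives C(13,3) = 286; x_3 ≥ 6 gives C(12,3) = 220; x_4 ≥ 3 gives C(15,3) = 455. Together 1081.
Add back pairs where two caps are both exceeded: 10 + 4 + 35 + 35 + 120 + 84 = 288.
Subtract triples: 0 + 0 + 0 + 4 = 4.
By inclusion–exclusion the count is 816 − 1081 + 288 − 4 = 19.

19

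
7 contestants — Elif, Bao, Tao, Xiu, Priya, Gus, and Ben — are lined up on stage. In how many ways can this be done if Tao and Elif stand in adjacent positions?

Glue Tao and Elif into one block (2 internal orders), leaving 6 units to arrange in a row.
That gives 2 × 6! = 2 × 720 = 1440.

1440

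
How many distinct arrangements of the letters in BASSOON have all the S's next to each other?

Treat the 2 copies of S as a single block. The multiset to arrange is then {SS, A, B, N, O, O}, 6 items in all.
That gives (6)!/(2!) = 360 arrangements.

360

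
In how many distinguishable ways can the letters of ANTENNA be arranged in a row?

420

Letter multiplicities in ANTENNA: A×2, E×1, N×3, T×1.
The number of distinct arrangements is 7!/(3!·2!) = 5040/12 = 420.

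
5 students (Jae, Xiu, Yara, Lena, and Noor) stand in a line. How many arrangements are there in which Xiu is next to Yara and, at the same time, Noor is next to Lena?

24

Treat {Xiu,Yara} as one block (2 orders) and {Noor,Lena} as another (2 orders).
That leaves 3 units to arrange: 2 × 2 × 3! = 4 × 6 = 24.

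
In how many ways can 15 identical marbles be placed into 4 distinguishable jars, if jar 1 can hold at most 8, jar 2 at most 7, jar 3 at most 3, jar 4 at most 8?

Without the upper bounds there are C(18,3) = 816 ways to split 15 among 4 jars.
Subtract solutions that violate a single cap (substitute x_i' = x_i − (cap_i+1)): x_1 ≥ 9 gives C(9,3) = 84; x_2 ≥ 8 gives C(10,3) = 120; x_3 ≥ 4 gives C(14,3) = 364; x_4 ≥ 9 gives C(9,3) = 84. Together 652.
Add back pairs where two caps are both exceeded: 0 + 10 + 0 + 20 + 0 + 10 = 40.
By inclusion–exclusion the count is 816 − 652 + 40 = 204.

204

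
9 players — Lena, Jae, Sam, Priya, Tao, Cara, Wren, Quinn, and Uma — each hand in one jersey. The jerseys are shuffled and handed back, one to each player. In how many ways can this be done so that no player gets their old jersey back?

133496

This is the derangement count D_9: permutations of 9 items with no fixed point.
By inclusion–exclusion this is Σ_{j=0}^{9} (−1)^j C(9,j)·(9−j)!.
Computing: 362880 − 362880 + 181440 − 60480 + 15120 − 3024 + 504 − 72 + 9 − 1 = 133496.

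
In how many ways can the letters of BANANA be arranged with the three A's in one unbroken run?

12

Treat the 3 copies of A as a single block. The multiset to arrange is then {AAA, B, N, N}, 4 items in all.
That gives (4)!/(2!) = 12 arrangements.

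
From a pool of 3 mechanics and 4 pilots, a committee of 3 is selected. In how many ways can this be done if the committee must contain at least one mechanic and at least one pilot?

30

With no constraint there are C(7,3) = 35 possible selections.
Subtract selections that omit an entire group: no mechanics → C(4,3) = 4; no pilots → C(3,3) = 1.
Both groups omitted at once is impossible, so 35 − 5 = 30.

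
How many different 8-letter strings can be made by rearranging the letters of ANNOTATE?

5040

ANNOTATE has 8 letters with A appearing twice, N appearing twice, and T appearing twice.
So there are 8! / (2!·2!·2!) = 5040 distinguishable arrangements.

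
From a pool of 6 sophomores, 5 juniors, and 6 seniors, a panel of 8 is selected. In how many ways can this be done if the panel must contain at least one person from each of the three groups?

23485

Total 8-person selections from all 17: C(17,8) = 24310.
Subtract selections that omit an entire group: no sophomores → C(11,8) = 165; no juniors → C(12,8) = 495; no seniors → C(11,8) = 165.
Add back selections omitting two groups (i.e. drawn from a single group): C(6,8) + C(5,8) + C(6,8) = 0.
By inclusion–exclusion: 24310 − 825 + 0 = 23485.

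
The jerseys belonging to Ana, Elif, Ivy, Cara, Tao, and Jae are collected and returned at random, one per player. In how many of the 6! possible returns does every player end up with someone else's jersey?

This is the derangement count D_6: permutations of 6 items with no fixed point.
By inclusion–exclusion this is Σ_{j=0}^{6} (−1)^j C(6,j)·(6−j)!.
Computing: 720 − 720 + 360 − 120 + 30 − 6 + 1 = 265.

265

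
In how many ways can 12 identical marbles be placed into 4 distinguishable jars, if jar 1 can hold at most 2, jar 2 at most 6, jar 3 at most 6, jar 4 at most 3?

By stars and bars, unrestricted non-negative solutions to x_1+…+x_4 = 12 number C(12+3,3) = 455.
Subtract solutions that violate a single cap (substitute x_i' = x_i − (cap_i+1)): x_1 ≥ 3 gives C(12,3) = 220; x_2 ≥ 7 gives C(8,3) = 56; x_3 ≥ 7 gives C(8,3) = 56; x_4 ≥ 4 gives C(11,3) = 165. Together 497.
Add back pairs where two caps are both exceeded: 10 + 10 + 56 + 0 + 4 + 4 = 84.
By inclusion–exclusion the count is 455 − 497 + 84 = 42.

42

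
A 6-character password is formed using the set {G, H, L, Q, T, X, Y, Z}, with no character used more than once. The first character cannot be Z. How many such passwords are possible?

The first character has 8−1 = 7 choices (anything except Z).
The remaining 5 characters are filled from the other 7 symbols without repetition: 7 × 6 × 5 × 4 × 3 = 2520.
Total: 7 × 2520 = 17640.

17640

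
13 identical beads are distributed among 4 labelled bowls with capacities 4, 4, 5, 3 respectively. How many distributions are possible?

By stars and bars, unrestricted non-negative solutions to x_1+…+x_4 = 13 number C(13+3,3) = 560.
Subtract solutions that violate a single cap (substitute x_i' = x_i − (cap_i+1)): x_1 ≥ 5 gives C(11,3) = 165; x_2 ≥ 5 gives C(11,3) = 165; x_3 ≥ 6 gives C(10,3) = 120; x_4 ≥ 4 gives C(12,3) = 220. Together 670.
Add back pairs where two caps are both exceeded: 20 + 10 + 35 + 10 + 35 + 20 = 130.
By inclusion–exclusion the count is 560 − 670 + 130 = 20.

20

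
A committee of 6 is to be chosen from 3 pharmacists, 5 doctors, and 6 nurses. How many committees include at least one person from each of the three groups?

Total 6-person selections from all 14: C(14,6) = 3003.
Selections missing a whole group: no pharmacists → C(11,6) = 462; no doctors → C(9,6) = 84; no nurses → C(8,6) = 28.
Add back selections omitting two groups (i.e. drawn from a single group): C(3,6) + C(5,6) + C(6,6) = 1.
By inclusion–exclusion: 3003 − 574 + 1 = 2430.

2430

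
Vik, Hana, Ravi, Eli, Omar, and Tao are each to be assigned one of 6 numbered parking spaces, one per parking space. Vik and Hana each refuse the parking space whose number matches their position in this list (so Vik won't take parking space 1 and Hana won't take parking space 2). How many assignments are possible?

504

Let Aᵢ (for i ∈ {1, 2}) be the placements that put person i in their forbidden parking space. Any j of these fix j positions, leaving (6−j)! ways to fill the rest, and there are C(2,j) ways to pick which j.
By inclusion–exclusion, the number of valid placements is Σ_{j=0}^{2} (−1)^j C(2,j)·(6−j)!.
Computing: 720 − 240 + 24 = 504.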